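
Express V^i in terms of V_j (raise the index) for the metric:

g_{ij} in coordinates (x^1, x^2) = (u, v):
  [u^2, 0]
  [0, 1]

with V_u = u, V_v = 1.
Inverse metric (diagonal): g^{uu} = 1/u^2, g^{vv} = 1
V^i = g^{ij} V_j:
V^u = (1/u^2)(u) + (0)(1) = 1/u
V^v = (0)(u) + (1)(1) = 1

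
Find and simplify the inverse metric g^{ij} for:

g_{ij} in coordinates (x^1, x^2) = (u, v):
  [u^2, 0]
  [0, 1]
The metric is diagonal, so g^{ij} is diagonal with entries 1/g_{ii}: diag(1/(u^2), 1).
g^{ij}:
  [1/u^2, 0]
  [0, 1]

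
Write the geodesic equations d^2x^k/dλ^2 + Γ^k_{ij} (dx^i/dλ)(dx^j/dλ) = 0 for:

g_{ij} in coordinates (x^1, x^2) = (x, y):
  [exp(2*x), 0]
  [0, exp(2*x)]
Geodesic equation: d^2x^k/dλ^2 + Γ^k_{ij} (dx^i/dλ)(dx^j/dλ) = 0.
Non-zero Christoffel symbols:
Γ^x_{x x} = 1
Γ^x_{y y} = -1
Γ^y_{x y} = 1
Substituting (the symmetric pair Γ^k_{ij}, Γ^k_{ji} combines into a factor 2):
d^2x/dλ^2 + (dx/dλ)^2 - (dy/dλ)^2 = 0
d^2y/dλ^2 + 2 (dx/dλ)(dy/dλ) = 0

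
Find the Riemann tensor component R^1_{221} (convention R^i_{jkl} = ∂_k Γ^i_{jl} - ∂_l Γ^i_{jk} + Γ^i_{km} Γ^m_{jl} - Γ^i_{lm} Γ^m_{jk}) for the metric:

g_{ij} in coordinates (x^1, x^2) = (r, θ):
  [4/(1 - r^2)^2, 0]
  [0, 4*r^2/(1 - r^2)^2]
Non-zero Christoffel symbols (Γ^k_{ij} = Γ^k_{ji}):
Γ^r_{r r} = 2*r/(1 - r^2)
Γ^r_{θ θ} = (r^3 + r)/(r^2 - 1)
Γ^θ_{r θ} = (-r^2 - 1)/(r^3 - r)
R^r_{θ θ r} = ∂_θ Γ^r_{θ r} - ∂_r Γ^r_{θ θ} + Γ^r_{θ m} Γ^m_{θ r} - Γ^r_{r m} Γ^m_{θ θ}
  = (0) - ((r^4 - 4*r^2 - 1)/(r^2 - 1)^2) + (-(r^2 + 1)^2/(r^2 - 1)^2) - (-2*r^2*(r^2 + 1)/(r^2 - 1)^2) = 4*r^2/(r^2 - 1)^2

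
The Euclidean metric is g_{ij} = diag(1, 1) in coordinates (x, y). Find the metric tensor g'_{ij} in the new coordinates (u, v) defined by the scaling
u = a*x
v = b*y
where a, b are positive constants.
Invert the transformation: x = u/a, y = v/b
g'_{ij} = (∂x^k/∂x'^i)(∂x^l/∂x'^j) g_{kl}; with g_{kl} = δ_{kl} this is Σ_k (∂x^k/∂x'^i)(∂x^k/∂x'^j).
Jacobian: ∂x/∂u = 1/a, ∂x/∂v = 0, ∂y/∂u = 0, ∂y/∂v = 1/b
g'_{uu} = (1/a)(1/a) + (0)(0) = 1/a^2
g'_{uv} = (1/a)(0) + (0)(1/b) = 0
g'_{vv} = (0)(0) + (1/b)(1/b) = 1/b^2
g'_{ij} = diag(1/a^2, 1/b^2)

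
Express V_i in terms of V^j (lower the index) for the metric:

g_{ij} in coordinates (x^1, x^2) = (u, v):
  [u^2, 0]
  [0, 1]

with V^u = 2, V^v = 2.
V_i = g_{ij} V^j:
V_u = (u^2)(2) + (0)(2) = 2*u^2
V_v = (0)(2) + (1)(2) = 2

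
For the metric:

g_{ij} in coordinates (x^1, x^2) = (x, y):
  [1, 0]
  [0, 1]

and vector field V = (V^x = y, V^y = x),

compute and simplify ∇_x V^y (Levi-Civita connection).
All Christoffel symbols are zero.
∇_x V^y = ∂_x V^y + Γ^y_{x j} V^j
  = (1) + (0)(y) + (0)(x)
  = 1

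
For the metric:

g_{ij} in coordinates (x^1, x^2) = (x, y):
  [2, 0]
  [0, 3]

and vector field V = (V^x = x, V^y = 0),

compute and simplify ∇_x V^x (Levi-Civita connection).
All Christoffel symbols are zero.
∇_x V^x = ∂_x V^x + Γ^x_{x j} V^j
  = (1) + (0)(x) + (0)(0)
  = 1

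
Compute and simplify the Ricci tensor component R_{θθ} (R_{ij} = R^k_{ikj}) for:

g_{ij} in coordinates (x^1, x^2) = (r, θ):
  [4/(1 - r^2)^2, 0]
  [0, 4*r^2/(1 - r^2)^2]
Non-zero Christoffel symbols (Γ^k_{ij} = Γ^k_{ji}):
Γ^r_{r r} = 2*r/(1 - r^2)
Γ^r_{θ θ} = (r^3 + r)/(r^2 - 1)
Γ^θ_{r θ} = (-r^2 - 1)/(r^3 - r)
R^r_{θ r θ} = ∂_r Γ^r_{θ θ} - ∂_θ Γ^r_{θ r} + Γ^r_{r m} Γ^m_{θ θ} - Γ^r_{θ m} Γ^m_{θ r}
  = ((r^4 - 4*r^2 - 1)/(r^2 - 1)^2) - (0) + (-2*r^2*(r^2 + 1)/(r^2 - 1)^2) - (-(r^2 + 1)^2/(r^2 - 1)^2) = -4*r^2/(r^2 - 1)^2
R^θ_{θ θ θ} = 0 (a repeated index in an antisymmetric pair)
R_{θθ} = R^r_{θ r θ} + R^θ_{θ θ θ} = (-4*r^2/(r^2 - 1)^2) + (0) = -4*r^2/(r^2 - 1)^2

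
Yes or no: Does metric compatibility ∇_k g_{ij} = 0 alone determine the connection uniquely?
One also needs vanishing torsion; metric compatibility plus torsion-freeness singles out the Levi-Civita connection.
No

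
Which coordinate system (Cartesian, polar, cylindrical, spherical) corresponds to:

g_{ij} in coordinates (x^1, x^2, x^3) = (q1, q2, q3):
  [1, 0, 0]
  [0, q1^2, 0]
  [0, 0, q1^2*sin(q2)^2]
The line element ds^2 = dq1^2 + q1^2 dq2^2 + q1^2 sin(q2)^2 dq3^2 is dr^2 + r^2 dθ^2 + r^2 sin(θ)^2 dφ^2 with q1 = r, q2 = θ, q3 = φ.
spherical coordinates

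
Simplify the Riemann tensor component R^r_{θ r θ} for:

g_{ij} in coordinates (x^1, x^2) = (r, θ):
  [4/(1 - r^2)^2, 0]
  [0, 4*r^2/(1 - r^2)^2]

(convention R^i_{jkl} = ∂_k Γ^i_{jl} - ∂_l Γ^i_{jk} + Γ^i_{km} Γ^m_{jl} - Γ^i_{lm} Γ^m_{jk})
Non-zero Christoffel symbols (Γ^k_{ij} = Γ^k_{ji}):
Γ^r_{r r} = 2*r/(1 - r^2)
Γ^r_{θ θ} = (r^3 + r)/(r^2 - 1)
Γ^θ_{r θ} = (-r^2 - 1)/(r^3 - r)
R^r_{θ r θ} = ∂_r Γ^r_{θ θ} - ∂_θ Γ^r_{θ r} + Γ^r_{r m} Γ^m_{θ θ} - Γ^r_{θ m} Γ^m_{θ r}
  = ((r^4 - 4*r^2 - 1)/(r^2 - 1)^2) - (0) + (-2*r^2*(r^2 + 1)/(r^2 - 1)^2) - (-(r^2 + 1)^2/(r^2 - 1)^2) = -4*r^2/(r^2 - 1)^2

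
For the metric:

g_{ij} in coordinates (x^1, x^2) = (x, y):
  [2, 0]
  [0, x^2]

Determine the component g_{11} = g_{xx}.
With x^1 = x, x^2 = y, g_{11} = g_{xx} is the row-1, column-1 entry of the matrix.
g_{11} = 2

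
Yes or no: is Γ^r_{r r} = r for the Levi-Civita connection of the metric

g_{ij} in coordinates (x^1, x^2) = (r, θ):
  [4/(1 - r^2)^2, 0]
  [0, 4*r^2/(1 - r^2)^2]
Γ^r_{r r} = (1/2) g^{rr} (∂_r g_{rr} + ∂_r g_{rr} - ∂_r g_{rr}) = (1/2)((1 - r^2)^2/4)((16*r/(1 - r^2)^3) + (16*r/(1 - r^2)^3) - (16*r/(1 - r^2)^3)) = 2*r/(1 - r^2)
This differs from the proposed value r.
No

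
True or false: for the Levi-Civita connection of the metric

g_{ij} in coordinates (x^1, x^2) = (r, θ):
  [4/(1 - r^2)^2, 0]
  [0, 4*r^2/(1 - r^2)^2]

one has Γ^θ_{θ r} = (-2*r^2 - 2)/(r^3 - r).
Γ^θ_{θ r} = (1/2) g^{θθ} (∂_θ g_{θr} + ∂_r g_{θθ} - ∂_θ g_{θr}) = (1/2)((1 - r^2)^2/(4*r^2))((0) + (-8*(r^3 + r)/(r^2 - 1)^3) - (0)) = (-r^2 - 1)/(r^3 - r)
This differs from the proposed value (-2*r^2 - 2)/(r^3 - r).
False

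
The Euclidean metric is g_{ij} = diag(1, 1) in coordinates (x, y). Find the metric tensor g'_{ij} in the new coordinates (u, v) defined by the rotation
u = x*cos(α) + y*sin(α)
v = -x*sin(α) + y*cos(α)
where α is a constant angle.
Invert the transformation: x = u*cos(α) - v*sin(α), y = u*sin(α) + v*cos(α)
g'_{ij} = (∂x^k/∂x'^i)(∂x^l/∂x'^j) g_{kl}; with g_{kl} = δ_{kl} this is Σ_k (∂x^k/∂x'^i)(∂x^k/∂x'^j).
Jacobian: ∂x/∂u = cos(α), ∂x/∂v = -sin(α), ∂y/∂u = sin(α), ∂y/∂v = cos(α)
g'_{uu} = (cos(α))(cos(α)) + (sin(α))(sin(α)) = 1
g'_{uv} = (cos(α))(-sin(α)) + (sin(α))(cos(α)) = 0
g'_{vv} = (-sin(α))(-sin(α)) + (cos(α))(cos(α)) = 1
g'_{ij} = diag(1, 1)
The Euclidean metric is invariant under rotations.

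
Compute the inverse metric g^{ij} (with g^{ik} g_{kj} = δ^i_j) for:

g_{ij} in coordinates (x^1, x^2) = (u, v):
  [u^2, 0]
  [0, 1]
The metric is diagonal, so g^{ij} is diagonal with entries 1/g_{ii}: diag(1/(u^2), 1).
g^{ij}:
  [1/u^2, 0]
  [0, 1]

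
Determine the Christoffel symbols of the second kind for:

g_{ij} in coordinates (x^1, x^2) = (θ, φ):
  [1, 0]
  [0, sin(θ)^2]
Using Γ^k_{ij} = (1/2) g^{km} (∂_i g_{mj} + ∂_j g_{mi} - ∂_m g_{ij}); the metric is diagonal, so only the m = k term contributes.
Non-zero symbols (using the symmetry Γ^k_{ij} = Γ^k_{ji}):
Γ^θ_{φ φ} = (1/2) g^{θθ} (∂_φ g_{θφ} + ∂_φ g_{θφ} - ∂_θ g_{φφ}) = (1/2)(1)((0) + (0) - (sin(2*θ))) = -sin(2*θ)/2
Γ^φ_{θ φ} = (1/2) g^{φφ} (∂_θ g_{φφ} + ∂_φ g_{φθ} - ∂_φ g_{θφ}) = (1/2)(1/sin(θ)^2)((sin(2*θ)) + (0) - (0)) = 1/tan(θ)
All other Christoffel symbols are zero.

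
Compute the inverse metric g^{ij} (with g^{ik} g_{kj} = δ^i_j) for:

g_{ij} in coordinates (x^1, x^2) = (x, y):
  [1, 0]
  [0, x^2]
The metric is diagonal, so g^{ij} is diagonal with entries 1/g_{ii}: diag(1, 1/(x^2)).
g^{ij}:
  [1, 0]
  [0, 1/x^2]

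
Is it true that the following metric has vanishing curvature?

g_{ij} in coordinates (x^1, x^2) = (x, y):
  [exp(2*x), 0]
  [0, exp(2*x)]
Non-zero Christoffel symbols:
Γ^x_{x x} = 1
Γ^x_{y y} = -1
Γ^y_{x y} = 1
Ricci tensor: R_{xx} = 0, R_{xy} = 0, R_{yy} = 0
All R_{ij} vanish; in 2 dimensions the Riemann tensor is fully determined by the Ricci tensor, so R^i_{jkl} = 0: the metric is flat (curvilinear coordinates on flat space).
Yes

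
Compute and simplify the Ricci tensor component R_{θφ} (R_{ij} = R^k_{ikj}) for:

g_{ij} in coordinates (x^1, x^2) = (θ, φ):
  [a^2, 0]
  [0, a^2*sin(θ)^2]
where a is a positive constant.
Non-zero Christoffel symbols (Γ^k_{ij} = Γ^k_{ji}):
Γ^θ_{φ φ} = -sin(2*θ)/2
Γ^φ_{θ φ} = 1/tan(θ)
R^θ_{θ θ φ} = 0 (a repeated index in an antisymmetric pair)
R^φ_{θ φ φ} = 0 (a repeated index in an antisymmetric pair)
R_{θφ} = R^θ_{θ θ φ} + R^φ_{θ φ φ} = (0) + (0) = 0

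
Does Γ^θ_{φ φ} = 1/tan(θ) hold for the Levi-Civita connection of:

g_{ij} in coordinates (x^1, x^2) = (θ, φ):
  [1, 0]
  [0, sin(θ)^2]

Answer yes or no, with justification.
Γ^θ_{φ φ} = (1/2) g^{θθ} (∂_φ g_{θφ} + ∂_φ g_{θφ} - ∂_θ g_{φφ}) = (1/2)(1)((0) + (0) - (sin(2*θ))) = -sin(2*θ)/2
This differs from the proposed value 1/tan(θ).
No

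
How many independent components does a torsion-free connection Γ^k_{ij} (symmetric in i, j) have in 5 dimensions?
Γ^k_{ij} has n choices for the upper index and n(n+1)/2 independent symmetric lower index pairs.
Total = 5 × 5×6/2 = 5 × 15 = 75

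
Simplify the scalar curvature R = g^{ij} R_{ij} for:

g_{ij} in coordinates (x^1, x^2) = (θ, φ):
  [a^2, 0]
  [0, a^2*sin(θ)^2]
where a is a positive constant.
Non-zero Christoffel symbols (Γ^k_{ij} = Γ^k_{ji}):
Γ^θ_{φ φ} = -sin(2*θ)/2
Γ^φ_{θ φ} = 1/tan(θ)
Ricci tensor (R_{ij} = R^k_{ikj}): R_{θθ} = 1, R_{θφ} = 0, R_{φφ} = sin(θ)^2
Inverse metric: g^{θθ} = 1/a^2, g^{φφ} = 1/(a^2*sin(θ)^2)
R = g^{ij} R_{ij} = (1/a^2)(1) + (1/(a^2*sin(θ)^2))(sin(θ)^2) = 2/a^2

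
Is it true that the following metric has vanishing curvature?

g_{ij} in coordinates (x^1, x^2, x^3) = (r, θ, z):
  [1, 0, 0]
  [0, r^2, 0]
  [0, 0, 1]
Non-zero Christoffel symbols:
Γ^r_{θ θ} = -r
Γ^θ_{r θ} = 1/r
Ricci tensor: R_{rr} = 0, R_{rθ} = 0, R_{rz} = 0, R_{θθ} = 0, R_{θz} = 0, R_{zz} = 0
All R_{ij} vanish; in 3 dimensions the Riemann tensor is fully determined by the Ricci tensor, so R^i_{jkl} = 0: the metric is flat (curvilinear coordinates on flat space).
Yes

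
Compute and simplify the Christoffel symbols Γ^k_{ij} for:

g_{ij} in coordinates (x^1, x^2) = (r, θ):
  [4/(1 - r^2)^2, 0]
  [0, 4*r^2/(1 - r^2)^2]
Using Γ^k_{ij} = (1/2) g^{km} (∂_i g_{mj} + ∂_j g_{mi} - ∂_m g_{ij}); the metric is diagonal, so only the m = k term contributes.
Non-zero symbols (using the symmetry Γ^k_{ij} = Γ^k_{ji}):
Γ^r_{r r} = (1/2) g^{rr} (∂_r g_{rr} + ∂_r g_{rr} - ∂_r g_{rr}) = (1/2)((1 - r^2)^2/4)((16*r/(1 - r^2)^3) + (16*r/(1 - r^2)^3) - (16*r/(1 - r^2)^3)) = 2*r/(1 - r^2)
Γ^r_{θ θ} = (1/2) g^{rr} (∂_θ g_{rθ} + ∂_θ g_{rθ} - ∂_r g_{θθ}) = (1/2)((1 - r^2)^2/4)((0) + (0) - (-8*(r^3 + r)/(r^2 - 1)^3)) = (r^3 + r)/(r^2 - 1)
Γ^θ_{r θ} = (1/2) g^{θθ} (∂_r g_{θθ} + ∂_θ g_{θr} - ∂_θ g_{rθ}) = (1/2)((1 - r^2)^2/(4*r^2))((-8*(r^3 + r)/(r^2 - 1)^3) + (0) - (0)) = (-r^2 - 1)/(r^3 - r)
All other Christoffel symbols are zero.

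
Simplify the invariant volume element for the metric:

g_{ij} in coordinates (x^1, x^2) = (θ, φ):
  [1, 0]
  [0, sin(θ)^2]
det(g) = sin(θ)^2
√|det(g)| = sin(θ) (taking 0 < θ < π so that |sin(θ)| = sin(θ))
Volume element: dV = sin(θ) dθ dφ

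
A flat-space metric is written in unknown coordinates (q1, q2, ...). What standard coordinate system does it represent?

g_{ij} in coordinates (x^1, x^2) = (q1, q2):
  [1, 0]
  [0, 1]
All components are constant and the metric is the identity, i.e. orthonormal rectilinear coordinates.
Cartesian (2D) coordinates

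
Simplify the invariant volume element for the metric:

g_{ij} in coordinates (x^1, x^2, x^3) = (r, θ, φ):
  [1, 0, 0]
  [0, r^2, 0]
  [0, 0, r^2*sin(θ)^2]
det(g) = r^4*sin(θ)^2
√|det(g)| = r^2*sin(θ) (taking 0 < θ < π so that |sin(θ)| = sin(θ))
Volume element: dV = r^2*sin(θ) dr dθ dφ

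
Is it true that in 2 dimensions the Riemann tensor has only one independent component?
The number of independent components is n^2(n^2-1)/12 = 4·3/12 = 1 for n = 2 (e.g. R_{1212}).
Yes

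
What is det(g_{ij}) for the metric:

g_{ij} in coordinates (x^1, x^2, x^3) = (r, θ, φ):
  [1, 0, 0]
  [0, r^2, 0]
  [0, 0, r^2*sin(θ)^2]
Diagonal metric: det(g) = g_{11}·g_{22}·g_{33}
= (1)·(r^2)·(r^2*sin(θ)^2)
det(g) = r^4*sin(θ)^2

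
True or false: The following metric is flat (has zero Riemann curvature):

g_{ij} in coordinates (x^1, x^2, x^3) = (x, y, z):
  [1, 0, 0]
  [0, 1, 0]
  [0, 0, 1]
All metric components are constant, so every Christoffel symbol vanishes and R^i_{jkl} = 0.
True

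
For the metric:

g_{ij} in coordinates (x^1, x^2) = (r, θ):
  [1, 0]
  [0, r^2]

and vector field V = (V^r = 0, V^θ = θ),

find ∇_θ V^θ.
Non-zero Christoffel symbols:
Γ^r_{θ θ} = -r
Γ^θ_{r θ} = 1/r
∇_θ V^θ = ∂_θ V^θ + Γ^θ_{θ j} V^j
  = (1) + (1/r)(0) + (0)(θ)
  = 1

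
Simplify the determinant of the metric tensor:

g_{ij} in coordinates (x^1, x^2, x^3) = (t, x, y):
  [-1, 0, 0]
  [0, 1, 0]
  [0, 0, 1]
Diagonal metric: det(g) = g_{11}·g_{22}·g_{33}
= (-1)·(1)·(1)
det(g) = -1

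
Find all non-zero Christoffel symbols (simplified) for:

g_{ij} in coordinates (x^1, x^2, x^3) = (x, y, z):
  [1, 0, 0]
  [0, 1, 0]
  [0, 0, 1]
Using Γ^k_{ij} = (1/2) g^{km} (∂_i g_{mj} + ∂_j g_{mi} - ∂_m g_{ij}); the metric is diagonal, so only the m = k term contributes.
Every metric component is constant, so all ∂_m g_{ij} = 0 and every Christoffel symbol vanishes.
All Christoffel symbols are zero.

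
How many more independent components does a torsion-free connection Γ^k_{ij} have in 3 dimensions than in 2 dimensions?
Independent components in n dimensions: n × n(n+1)/2 = n^2(n+1)/2.
3D: 3 × 6 = 18
2D: 2 × 3 = 6
Difference = 18 - 6 = 12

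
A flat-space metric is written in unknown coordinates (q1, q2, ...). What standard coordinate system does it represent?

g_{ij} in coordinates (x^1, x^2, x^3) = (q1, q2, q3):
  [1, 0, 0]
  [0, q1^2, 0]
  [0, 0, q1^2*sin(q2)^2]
The line element ds^2 = dq1^2 + q1^2 dq2^2 + q1^2 sin(q2)^2 dq3^2 is dr^2 + r^2 dθ^2 + r^2 sin(θ)^2 dφ^2 with q1 = r, q2 = θ, q3 = φ.
spherical coordinates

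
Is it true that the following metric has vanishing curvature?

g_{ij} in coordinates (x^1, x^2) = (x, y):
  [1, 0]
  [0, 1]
All metric components are constant, so every Christoffel symbol vanishes and R^i_{jkl} = 0.
Yes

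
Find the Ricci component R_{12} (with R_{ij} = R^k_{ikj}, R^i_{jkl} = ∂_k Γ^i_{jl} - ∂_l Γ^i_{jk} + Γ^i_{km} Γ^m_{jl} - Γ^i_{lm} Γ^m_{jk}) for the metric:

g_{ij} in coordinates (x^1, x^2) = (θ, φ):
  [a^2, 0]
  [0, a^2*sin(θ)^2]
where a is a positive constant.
Non-zero Christoffel symbols (Γ^k_{ij} = Γ^k_{ji}):
Γ^θ_{φ φ} = -sin(2*θ)/2
Γ^φ_{θ φ} = 1/tan(θ)
R^θ_{θ θ φ} = 0 (a repeated index in an antisymmetric pair)
R^φ_{θ φ φ} = 0 (a repeated index in an antisymmetric pair)
R_{θφ} = R^θ_{θ θ φ} + R^φ_{θ φ φ} = (0) + (0) = 0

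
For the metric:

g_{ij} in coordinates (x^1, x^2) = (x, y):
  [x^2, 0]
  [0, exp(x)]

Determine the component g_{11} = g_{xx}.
With x^1 = x, x^2 = y, g_{11} = g_{xx} is the row-1, column-1 entry of the matrix.
g_{11} = x^2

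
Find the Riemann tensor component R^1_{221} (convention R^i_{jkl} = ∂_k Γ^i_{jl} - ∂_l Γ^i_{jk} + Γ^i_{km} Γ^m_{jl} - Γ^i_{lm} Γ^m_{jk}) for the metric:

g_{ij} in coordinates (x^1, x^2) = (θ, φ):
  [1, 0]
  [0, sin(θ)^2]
Non-zero Christoffel symbols (Γ^k_{ij} = Γ^k_{ji}):
Γ^θ_{φ φ} = -sin(2*θ)/2
Γ^φ_{θ φ} = 1/tan(θ)
R^θ_{φ φ θ} = ∂_φ Γ^θ_{φ θ} - ∂_θ Γ^θ_{φ φ} + Γ^θ_{φ m} Γ^m_{φ θ} - Γ^θ_{θ m} Γ^m_{φ φ}
  = (0) - (-cos(2*θ)) + (-cos(θ)^2) - (0) = -sin(θ)^2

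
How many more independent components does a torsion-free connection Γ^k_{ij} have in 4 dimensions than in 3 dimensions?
Independent components in n dimensions: n × n(n+1)/2 = n^2(n+1)/2.
4D: 4 × 10 = 40
3D: 3 × 6 = 18
Difference = 40 - 18 = 22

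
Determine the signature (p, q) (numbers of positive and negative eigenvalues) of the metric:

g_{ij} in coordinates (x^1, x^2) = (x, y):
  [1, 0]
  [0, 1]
The metric is diagonal, so its eigenvalues are the diagonal entries: 1, 1 (at a generic point, where coordinate-dependent entries are positive).
2 positive, 0 negative.
(2, 0) - Riemannian (positive definite)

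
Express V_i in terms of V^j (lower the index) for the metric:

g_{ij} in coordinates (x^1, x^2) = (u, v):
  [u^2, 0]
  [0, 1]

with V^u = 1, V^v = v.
V_i = g_{ij} V^j:
V_u = (u^2)(1) + (0)(v) = u^2
V_v = (0)(1) + (1)(v) = v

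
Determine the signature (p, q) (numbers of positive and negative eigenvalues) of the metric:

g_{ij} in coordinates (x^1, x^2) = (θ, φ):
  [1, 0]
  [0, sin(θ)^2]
The metric is diagonal, so its eigenvalues are the diagonal entries: 1, sin(θ)^2 (at a generic point, where coordinate-dependent entries are positive).
2 positive, 0 negative.
(2, 0) - Riemannian (positive definite)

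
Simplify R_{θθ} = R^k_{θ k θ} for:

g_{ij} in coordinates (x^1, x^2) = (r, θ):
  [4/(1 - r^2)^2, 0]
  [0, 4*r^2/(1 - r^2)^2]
Non-zero Christoffel symbols (Γ^k_{ij} = Γ^k_{ji}):
Γ^r_{r r} = 2*r/(1 - r^2)
Γ^r_{θ θ} = (r^3 + r)/(r^2 - 1)
Γ^θ_{r θ} = (-r^2 - 1)/(r^3 - r)
R^r_{θ r θ} = ∂_r Γ^r_{θ θ} - ∂_θ Γ^r_{θ r} + Γ^r_{r m} Γ^m_{θ θ} - Γ^r_{θ m} Γ^m_{θ r}
  = ((r^4 - 4*r^2 - 1)/(r^2 - 1)^2) - (0) + (-2*r^2*(r^2 + 1)/(r^2 - 1)^2) - (-(r^2 + 1)^2/(r^2 - 1)^2) = -4*r^2/(r^2 - 1)^2
R^θ_{θ θ θ} = 0 (a repeated index in an antisymmetric pair)
R_{θθ} = R^r_{θ r θ} + R^θ_{θ θ θ} = (-4*r^2/(r^2 - 1)^2) + (0) = -4*r^2/(r^2 - 1)^2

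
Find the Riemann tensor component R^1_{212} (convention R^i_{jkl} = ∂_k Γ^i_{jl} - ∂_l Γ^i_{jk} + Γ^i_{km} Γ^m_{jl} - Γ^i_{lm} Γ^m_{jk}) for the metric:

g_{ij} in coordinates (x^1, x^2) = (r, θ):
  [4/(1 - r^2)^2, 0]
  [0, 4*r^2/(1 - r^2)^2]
Non-zero Christoffel symbols (Γ^k_{ij} = Γ^k_{ji}):
Γ^r_{r r} = 2*r/(1 - r^2)
Γ^r_{θ θ} = (r^3 + r)/(r^2 - 1)
Γ^θ_{r θ} = (-r^2 - 1)/(r^3 - r)
R^r_{θ r θ} = ∂_r Γ^r_{θ θ} - ∂_θ Γ^r_{θ r} + Γ^r_{r m} Γ^m_{θ θ} - Γ^r_{θ m} Γ^m_{θ r}
  = ((r^4 - 4*r^2 - 1)/(r^2 - 1)^2) - (0) + (-2*r^2*(r^2 + 1)/(r^2 - 1)^2) - (-(r^2 + 1)^2/(r^2 - 1)^2) = -4*r^2/(r^2 - 1)^2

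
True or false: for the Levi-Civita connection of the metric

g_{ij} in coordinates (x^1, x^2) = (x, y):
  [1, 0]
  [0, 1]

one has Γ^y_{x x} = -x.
Γ^y_{x x} = (1/2) g^{yy} (∂_x g_{yx} + ∂_x g_{yx} - ∂_y g_{xx}) = (1/2)(1)((0) + (0) - (0)) = 0
This differs from the proposed value -x.
False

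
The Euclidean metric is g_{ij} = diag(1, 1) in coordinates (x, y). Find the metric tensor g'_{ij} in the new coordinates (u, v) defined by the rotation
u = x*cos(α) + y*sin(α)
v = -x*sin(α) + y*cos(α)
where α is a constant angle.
Invert the transformation: x = u*cos(α) - v*sin(α), y = u*sin(α) + v*cos(α)
g'_{ij} = (∂x^k/∂x'^i)(∂x^l/∂x'^j) g_{kl}; with g_{kl} = δ_{kl} this is Σ_k (∂x^k/∂x'^i)(∂x^k/∂x'^j).
Jacobian: ∂x/∂u = cos(α), ∂x/∂v = -sin(α), ∂y/∂u = sin(α), ∂y/∂v = cos(α)
g'_{uu} = (cos(α))(cos(α)) + (sin(α))(sin(α)) = 1
g'_{uv} = (cos(α))(-sin(α)) + (sin(α))(cos(α)) = 0
g'_{vv} = (-sin(α))(-sin(α)) + (cos(α))(cos(α)) = 1
g'_{ij} = diag(1, 1)
The Euclidean metric is invariant under rotations.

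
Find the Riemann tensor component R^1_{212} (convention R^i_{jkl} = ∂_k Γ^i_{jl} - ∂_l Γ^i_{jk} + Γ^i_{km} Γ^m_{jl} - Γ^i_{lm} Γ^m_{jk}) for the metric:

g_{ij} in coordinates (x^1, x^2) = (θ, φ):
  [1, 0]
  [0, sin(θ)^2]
Non-zero Christoffel symbols (Γ^k_{ij} = Γ^k_{ji}):
Γ^θ_{φ φ} = -sin(2*θ)/2
Γ^φ_{θ φ} = 1/tan(θ)
R^θ_{φ θ φ} = ∂_θ Γ^θ_{φ φ} - ∂_φ Γ^θ_{φ θ} + Γ^θ_{θ m} Γ^m_{φ φ} - Γ^θ_{φ m} Γ^m_{φ θ}
  = (-cos(2*θ)) - (0) + (0) - (-cos(θ)^2) = sin(θ)^2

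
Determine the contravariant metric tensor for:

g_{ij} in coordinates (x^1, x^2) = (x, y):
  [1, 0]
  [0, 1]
The metric is diagonal, so g^{ij} is diagonal with entries 1/g_{ii}: diag(1, 1).
g^{ij}:
  [1, 0]
  [0, 1]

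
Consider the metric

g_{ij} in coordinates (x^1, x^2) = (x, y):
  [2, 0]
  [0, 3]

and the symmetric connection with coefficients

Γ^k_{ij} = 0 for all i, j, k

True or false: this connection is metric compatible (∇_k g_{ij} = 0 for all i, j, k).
Using ∇_k g_{ij} = ∂_k g_{ij} - Γ^m_{ki} g_{mj} - Γ^m_{kj} g_{im}:
e.g. ∇_x g_{xy} = (0) - (0) - (0) = 0
Every component ∇_k g_{ij} vanishes: the connection is metric compatible.
True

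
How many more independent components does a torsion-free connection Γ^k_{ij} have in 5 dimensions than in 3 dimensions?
Independent components in n dimensions: n × n(n+1)/2 = n^2(n+1)/2.
5D: 5 × 15 = 75
3D: 3 × 6 = 18
Difference = 75 - 18 = 57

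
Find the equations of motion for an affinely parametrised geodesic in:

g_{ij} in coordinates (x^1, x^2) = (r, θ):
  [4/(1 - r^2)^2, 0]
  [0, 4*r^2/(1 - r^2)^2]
Geodesic equation: d^2x^k/dλ^2 + Γ^k_{ij} (dx^i/dλ)(dx^j/dλ) = 0.
Non-zero Christoffel symbols:
Γ^r_{r r} = 2*r/(1 - r^2)
Γ^r_{θ θ} = (r^3 + r)/(r^2 - 1)
Γ^θ_{r θ} = (-r^2 - 1)/(r^3 - r)
Substituting (the symmetric pair Γ^k_{ij}, Γ^k_{ji} combines into a factor 2):
d^2r/dλ^2 + (2*r/(1 - r^2)) (dr/dλ)^2 + ((r^3 + r)/(r^2 - 1)) (dθ/dλ)^2 = 0
d^2θ/dλ^2 + ((-2*r^2 - 2)/(r^3 - r)) (dr/dλ)(dθ/dλ) = 0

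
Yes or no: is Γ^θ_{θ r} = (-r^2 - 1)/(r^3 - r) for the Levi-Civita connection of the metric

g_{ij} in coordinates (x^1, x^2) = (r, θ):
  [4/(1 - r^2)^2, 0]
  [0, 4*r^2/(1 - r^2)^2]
Γ^θ_{θ r} = (1/2) g^{θθ} (∂_θ g_{θr} + ∂_r g_{θθ} - ∂_θ g_{θr}) = (1/2)((1 - r^2)^2/(4*r^2))((0) + (-8*(r^3 + r)/(r^2 - 1)^3) - (0)) = (-r^2 - 1)/(r^3 - r)
This equals the proposed value (-r^2 - 1)/(r^3 - r).
Yes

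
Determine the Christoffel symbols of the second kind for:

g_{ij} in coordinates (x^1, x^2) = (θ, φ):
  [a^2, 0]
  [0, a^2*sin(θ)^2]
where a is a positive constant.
Using Γ^k_{ij} = (1/2) g^{km} (∂_i g_{mj} + ∂_j g_{mi} - ∂_m g_{ij}); the metric is diagonal, so only the m = k term contributes.
Non-zero symbols (using the symmetry Γ^k_{ij} = Γ^k_{ji}):
Γ^θ_{φ φ} = (1/2) g^{θθ} (∂_φ g_{θφ} + ∂_φ g_{θφ} - ∂_θ g_{φφ}) = (1/2)(1/a^2)((0) + (0) - (a^2*sin(2*θ))) = -sin(2*θ)/2
Γ^φ_{θ φ} = (1/2) g^{φφ} (∂_θ g_{φφ} + ∂_φ g_{φθ} - ∂_φ g_{θφ}) = (1/2)(1/(a^2*sin(θ)^2))((a^2*sin(2*θ)) + (0) - (0)) = 1/tan(θ)
All other Christoffel symbols are zero.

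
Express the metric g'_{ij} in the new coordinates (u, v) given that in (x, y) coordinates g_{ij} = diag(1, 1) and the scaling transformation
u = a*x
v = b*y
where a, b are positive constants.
Invert the transformation: x = u/a, y = v/b
g'_{ij} = (∂x^k/∂x'^i)(∂x^l/∂x'^j) g_{kl}; with g_{kl} = δ_{kl} this is Σ_k (∂x^k/∂x'^i)(∂x^k/∂x'^j).
Jacobian: ∂x/∂u = 1/a, ∂x/∂v = 0, ∂y/∂u = 0, ∂y/∂v = 1/b
g'_{uu} = (1/a)(1/a) + (0)(0) = 1/a^2
g'_{uv} = (1/a)(0) + (0)(1/b) = 0
g'_{vv} = (0)(0) + (1/b)(1/b) = 1/b^2
g'_{ij} = diag(1/a^2, 1/b^2)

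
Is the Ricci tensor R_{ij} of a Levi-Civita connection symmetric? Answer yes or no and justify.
R_{ij} = R^k_{ikj}; the pair symmetry R_{kilj} = R_{ljki} gives R_{ij} = R_{ji}.
Yes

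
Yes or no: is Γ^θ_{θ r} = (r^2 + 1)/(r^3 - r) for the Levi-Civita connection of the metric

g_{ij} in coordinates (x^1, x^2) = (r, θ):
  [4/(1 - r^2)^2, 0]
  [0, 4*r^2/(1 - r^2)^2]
Γ^θ_{θ r} = (1/2) g^{θθ} (∂_θ g_{θr} + ∂_r g_{θθ} - ∂_θ g_{θr}) = (1/2)((1 - r^2)^2/(4*r^2))((0) + (-8*(r^3 + r)/(r^2 - 1)^3) - (0)) = (-r^2 - 1)/(r^3 - r)
This differs from the proposed value (r^2 + 1)/(r^3 - r).
No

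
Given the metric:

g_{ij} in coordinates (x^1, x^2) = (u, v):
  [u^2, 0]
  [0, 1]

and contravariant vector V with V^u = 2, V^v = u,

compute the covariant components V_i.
V_i = g_{ij} V^j:
V_u = (u^2)(2) + (0)(u) = 2*u^2
V_v = (0)(2) + (1)(u) = u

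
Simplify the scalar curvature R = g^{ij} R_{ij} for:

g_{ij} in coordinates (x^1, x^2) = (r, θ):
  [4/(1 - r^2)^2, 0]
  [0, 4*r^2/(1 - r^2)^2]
Non-zero Christoffel symbols (Γ^k_{ij} = Γ^k_{ji}):
Γ^r_{r r} = 2*r/(1 - r^2)
Γ^r_{θ θ} = (r^3 + r)/(r^2 - 1)
Γ^θ_{r θ} = (-r^2 - 1)/(r^3 - r)
Ricci tensor (R_{ij} = R^k_{ikj}): R_{rr} = -4/(r^2 - 1)^2, R_{rθ} = 0, R_{θθ} = -4*r^2/(r^2 - 1)^2
Inverse metric: g^{rr} = (1 - r^2)^2/4, g^{θθ} = (1 - r^2)^2/(4*r^2)
R = g^{ij} R_{ij} = ((1 - r^2)^2/4)(-4/(r^2 - 1)^2) + ((1 - r^2)^2/(4*r^2))(-4*r^2/(r^2 - 1)^2) = -2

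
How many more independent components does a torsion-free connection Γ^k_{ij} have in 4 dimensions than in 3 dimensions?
Independent components in n dimensions: n × n(n+1)/2 = n^2(n+1)/2.
4D: 4 × 10 = 40
3D: 3 × 6 = 18
Difference = 40 - 18 = 22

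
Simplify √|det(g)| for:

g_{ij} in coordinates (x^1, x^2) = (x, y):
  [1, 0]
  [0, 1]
det(g) = 1
√|det(g)| = 1
Volume element: dV = 1 dx dy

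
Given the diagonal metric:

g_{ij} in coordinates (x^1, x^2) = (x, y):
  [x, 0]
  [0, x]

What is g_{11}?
With x^1 = x, x^2 = y, g_{11} = g_{xx} is the row-1, column-1 entry of the matrix.
g_{11} = x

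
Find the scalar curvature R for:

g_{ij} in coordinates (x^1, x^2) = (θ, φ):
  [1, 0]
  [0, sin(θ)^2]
Non-zero Christoffel symbols (Γ^k_{ij} = Γ^k_{ji}):
Γ^θ_{φ φ} = -sin(2*θ)/2
Γ^φ_{θ φ} = 1/tan(θ)
Ricci tensor (R_{ij} = R^k_{ikj}): R_{θθ} = 1, R_{θφ} = 0, R_{φφ} = sin(θ)^2
Inverse metric: g^{θθ} = 1, g^{φφ} = 1/sin(θ)^2
R = g^{ij} R_{ij} = (1)(1) + (1/sin(θ)^2)(sin(θ)^2) = 2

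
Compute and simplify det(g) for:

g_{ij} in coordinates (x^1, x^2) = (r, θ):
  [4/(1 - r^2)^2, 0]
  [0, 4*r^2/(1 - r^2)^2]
For a 2×2 metric: det(g) = g_{11}·g_{22} - g_{12}·g_{21}
= (4/(1 - r^2)^2)·(4*r^2/(1 - r^2)^2) - (0)·(0)
= 16*r^2/(1 - r^2)^4 - 0
det(g) = 16*r^2/(1 - r^2)^4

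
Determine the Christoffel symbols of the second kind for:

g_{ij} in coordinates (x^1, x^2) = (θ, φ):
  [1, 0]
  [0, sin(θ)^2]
Using Γ^k_{ij} = (1/2) g^{km} (∂_i g_{mj} + ∂_j g_{mi} - ∂_m g_{ij}); the metric is diagonal, so only the m = k term contributes.
Non-zero symbols (using the symmetry Γ^k_{ij} = Γ^k_{ji}):
Γ^θ_{φ φ} = (1/2) g^{θθ} (∂_φ g_{θφ} + ∂_φ g_{θφ} - ∂_θ g_{φφ}) = (1/2)(1)((0) + (0) - (sin(2*θ))) = -sin(2*θ)/2
Γ^φ_{θ φ} = (1/2) g^{φφ} (∂_θ g_{φφ} + ∂_φ g_{φθ} - ∂_φ g_{θφ}) = (1/2)(1/sin(θ)^2)((sin(2*θ)) + (0) - (0)) = 1/tan(θ)
All other Christoffel symbols are zero.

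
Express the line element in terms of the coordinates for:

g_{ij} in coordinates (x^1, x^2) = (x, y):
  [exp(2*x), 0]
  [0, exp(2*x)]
ds^2 = g_{ij} dx^i dx^j; only the non-zero components contribute.
ds^2 = exp(2*x) dx^2 + exp(2*x) dy^2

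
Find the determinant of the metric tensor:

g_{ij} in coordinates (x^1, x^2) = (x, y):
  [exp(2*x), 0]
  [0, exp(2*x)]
For a 2×2 metric: det(g) = g_{11}·g_{22} - g_{12}·g_{21}
= (exp(2*x))·(exp(2*x)) - (0)·(0)
= exp(4*x) - 0
det(g) = exp(4*x)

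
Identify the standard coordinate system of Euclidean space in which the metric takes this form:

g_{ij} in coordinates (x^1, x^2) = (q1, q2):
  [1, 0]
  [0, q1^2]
The line element ds^2 = dq1^2 + q1^2 dq2^2 is dr^2 + r^2 dθ^2 with q1 = r, q2 = θ.
polar coordinates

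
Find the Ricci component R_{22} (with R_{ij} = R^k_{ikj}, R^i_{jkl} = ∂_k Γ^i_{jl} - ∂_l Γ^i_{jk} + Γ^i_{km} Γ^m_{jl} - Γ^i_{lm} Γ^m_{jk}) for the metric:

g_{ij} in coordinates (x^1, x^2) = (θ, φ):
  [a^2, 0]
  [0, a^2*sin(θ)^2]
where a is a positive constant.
Non-zero Christoffel symbols (Γ^k_{ij} = Γ^k_{ji}):
Γ^θ_{φ φ} = -sin(2*θ)/2
Γ^φ_{θ φ} = 1/tan(θ)
R^θ_{φ θ φ} = ∂_θ Γ^θ_{φ φ} - ∂_φ Γ^θ_{φ θ} + Γ^θ_{θ m} Γ^m_{φ φ} - Γ^θ_{φ m} Γ^m_{φ θ}
  = (-cos(2*θ)) - (0) + (0) - (-cos(θ)^2) = sin(θ)^2
R^φ_{φ φ φ} = 0 (a repeated index in an antisymmetric pair)
R_{φφ} = R^θ_{φ θ φ} + R^φ_{φ φ φ} = (sin(θ)^2) + (0) = sin(θ)^2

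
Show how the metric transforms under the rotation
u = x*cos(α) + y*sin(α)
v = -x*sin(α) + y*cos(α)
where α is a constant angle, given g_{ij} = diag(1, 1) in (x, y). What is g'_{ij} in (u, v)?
Invert the transformation: x = u*cos(α) - v*sin(α), y = u*sin(α) + v*cos(α)
g'_{ij} = (∂x^k/∂x'^i)(∂x^l/∂x'^j) g_{kl}; with g_{kl} = δ_{kl} this is Σ_k (∂x^k/∂x'^i)(∂x^k/∂x'^j).
Jacobian: ∂x/∂u = cos(α), ∂x/∂v = -sin(α), ∂y/∂u = sin(α), ∂y/∂v = cos(α)
g'_{uu} = (cos(α))(cos(α)) + (sin(α))(sin(α)) = 1
g'_{uv} = (cos(α))(-sin(α)) + (sin(α))(cos(α)) = 0
g'_{vv} = (-sin(α))(-sin(α)) + (cos(α))(cos(α)) = 1
g'_{ij} = diag(1, 1)
The Euclidean metric is invariant under rotations.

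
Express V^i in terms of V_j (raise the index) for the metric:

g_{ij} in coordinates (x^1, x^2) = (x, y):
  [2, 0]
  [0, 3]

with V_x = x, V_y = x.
Inverse metric (diagonal): g^{xx} = 1/2, g^{yy} = 1/3
V^i = g^{ij} V_j:
V^x = (1/2)(x) + (0)(x) = x/2
V^y = (0)(x) + (1/3)(x) = x/3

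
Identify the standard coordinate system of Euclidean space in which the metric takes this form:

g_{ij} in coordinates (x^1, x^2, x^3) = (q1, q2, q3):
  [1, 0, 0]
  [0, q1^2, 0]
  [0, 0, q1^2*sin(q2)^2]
The line element ds^2 = dq1^2 + q1^2 dq2^2 + q1^2 sin(q2)^2 dq3^2 is dr^2 + r^2 dθ^2 + r^2 sin(θ)^2 dφ^2 with q1 = r, q2 = θ, q3 = φ.
spherical coordinates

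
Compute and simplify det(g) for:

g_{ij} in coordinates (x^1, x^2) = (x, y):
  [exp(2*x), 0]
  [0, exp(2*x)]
For a 2×2 metric: det(g) = g_{11}·g_{22} - g_{12}·g_{21}
= (exp(2*x))·(exp(2*x)) - (0)·(0)
= exp(4*x) - 0
det(g) = exp(4*x)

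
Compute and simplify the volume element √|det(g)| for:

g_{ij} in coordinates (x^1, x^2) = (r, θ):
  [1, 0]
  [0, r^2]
det(g) = r^2
√|det(g)| = r
Volume element: dV = r dr dθ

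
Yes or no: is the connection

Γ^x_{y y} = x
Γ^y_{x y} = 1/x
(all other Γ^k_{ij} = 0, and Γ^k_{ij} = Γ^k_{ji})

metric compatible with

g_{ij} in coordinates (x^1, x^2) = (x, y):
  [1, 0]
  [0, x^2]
Using ∇_k g_{ij} = ∂_k g_{ij} - Γ^m_{ki} g_{mj} - Γ^m_{kj} g_{im}:
∇_y g_{xy} = (0) - (x) - (x) = -2*x ≠ 0
So the connection is not metric compatible (it is not the Levi-Civita connection).
No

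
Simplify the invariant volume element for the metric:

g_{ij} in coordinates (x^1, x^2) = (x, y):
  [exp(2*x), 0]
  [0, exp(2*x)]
det(g) = exp(4*x)
√|det(g)| = exp(2*x)
Volume element: dV = exp(2*x) dx dy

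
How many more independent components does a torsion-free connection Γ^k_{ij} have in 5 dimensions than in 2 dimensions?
Independent components in n dimensions: n × n(n+1)/2 = n^2(n+1)/2.
5D: 5 × 15 = 75
2D: 2 × 3 = 6
Difference = 75 - 6 = 69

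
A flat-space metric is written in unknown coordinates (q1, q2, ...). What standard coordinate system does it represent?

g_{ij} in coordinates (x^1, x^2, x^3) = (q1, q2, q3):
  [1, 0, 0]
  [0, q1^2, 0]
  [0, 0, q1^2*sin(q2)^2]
The line element ds^2 = dq1^2 + q1^2 dq2^2 + q1^2 sin(q2)^2 dq3^2 is dr^2 + r^2 dθ^2 + r^2 sin(θ)^2 dφ^2 with q1 = r, q2 = θ, q3 = φ.
spherical coordinates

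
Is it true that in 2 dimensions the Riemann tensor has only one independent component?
The number of independent components is n^2(n^2-1)/12 = 4·3/12 = 1 for n = 2 (e.g. R_{1212}).
Yes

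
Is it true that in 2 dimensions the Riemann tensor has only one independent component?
The number of independent components is n^2(n^2-1)/12 = 4·3/12 = 1 for n = 2 (e.g. R_{1212}).
Yes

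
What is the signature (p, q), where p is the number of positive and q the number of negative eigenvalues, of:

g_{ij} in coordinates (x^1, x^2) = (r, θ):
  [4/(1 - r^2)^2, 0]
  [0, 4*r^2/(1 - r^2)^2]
The metric is diagonal, so its eigenvalues are the diagonal entries: 4/(1 - r^2)^2, 4*r^2/(1 - r^2)^2 (at a generic point, where coordinate-dependent entries are positive).
2 positive, 0 negative.
(2, 0) - Riemannian (positive definite)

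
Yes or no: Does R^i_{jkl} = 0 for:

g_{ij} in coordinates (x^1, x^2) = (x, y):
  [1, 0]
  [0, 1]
All metric components are constant, so every Christoffel symbol vanishes and R^i_{jkl} = 0.
Yes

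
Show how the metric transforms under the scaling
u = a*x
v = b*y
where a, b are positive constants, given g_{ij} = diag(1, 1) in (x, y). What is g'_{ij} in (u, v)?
Invert the transformation: x = u/a, y = v/b
g'_{ij} = (∂x^k/∂x'^i)(∂x^l/∂x'^j) g_{kl}; with g_{kl} = δ_{kl} this is Σ_k (∂x^k/∂x'^i)(∂x^k/∂x'^j).
Jacobian: ∂x/∂u = 1/a, ∂x/∂v = 0, ∂y/∂u = 0, ∂y/∂v = 1/b
g'_{uu} = (1/a)(1/a) + (0)(0) = 1/a^2
g'_{uv} = (1/a)(0) + (0)(1/b) = 0
g'_{vv} = (0)(0) + (1/b)(1/b) = 1/b^2
g'_{ij} = diag(1/a^2, 1/b^2)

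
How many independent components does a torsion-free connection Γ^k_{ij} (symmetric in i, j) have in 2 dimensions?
Γ^k_{ij} has n choices for the upper index and n(n+1)/2 independent symmetric lower index pairs.
Total = 2 × 2×3/2 = 2 × 3 = 6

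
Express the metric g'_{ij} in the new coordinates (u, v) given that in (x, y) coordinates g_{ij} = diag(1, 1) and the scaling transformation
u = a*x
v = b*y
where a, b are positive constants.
Invert the transformation: x = u/a, y = v/b
g'_{ij} = (∂x^k/∂x'^i)(∂x^l/∂x'^j) g_{kl}; with g_{kl} = δ_{kl} this is Σ_k (∂x^k/∂x'^i)(∂x^k/∂x'^j).
Jacobian: ∂x/∂u = 1/a, ∂x/∂v = 0, ∂y/∂u = 0, ∂y/∂v = 1/b
g'_{uu} = (1/a)(1/a) + (0)(0) = 1/a^2
g'_{uv} = (1/a)(0) + (0)(1/b) = 0
g'_{vv} = (0)(0) + (1/b)(1/b) = 1/b^2
g'_{ij} = diag(1/a^2, 1/b^2)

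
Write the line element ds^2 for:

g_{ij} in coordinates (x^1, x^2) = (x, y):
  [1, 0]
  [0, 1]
ds^2 = g_{ij} dx^i dx^j; only the non-zero components contribute.
ds^2 = dx^2 + dy^2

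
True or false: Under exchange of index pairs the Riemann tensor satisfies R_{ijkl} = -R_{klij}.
The pair-exchange symmetry has a plus sign: R_{ijkl} = +R_{klij}.
False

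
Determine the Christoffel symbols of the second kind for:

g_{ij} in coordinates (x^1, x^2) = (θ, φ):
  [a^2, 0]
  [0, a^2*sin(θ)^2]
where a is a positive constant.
Using Γ^k_{ij} = (1/2) g^{km} (∂_i g_{mj} + ∂_j g_{mi} - ∂_m g_{ij}); the metric is diagonal, so only the m = k term contributes.
Non-zero symbols (using the symmetry Γ^k_{ij} = Γ^k_{ji}):
Γ^θ_{φ φ} = (1/2) g^{θθ} (∂_φ g_{θφ} + ∂_φ g_{θφ} - ∂_θ g_{φφ}) = (1/2)(1/a^2)((0) + (0) - (a^2*sin(2*θ))) = -sin(2*θ)/2
Γ^φ_{θ φ} = (1/2) g^{φφ} (∂_θ g_{φφ} + ∂_φ g_{φθ} - ∂_φ g_{θφ}) = (1/2)(1/(a^2*sin(θ)^2))((a^2*sin(2*θ)) + (0) - (0)) = 1/tan(θ)
All other Christoffel symbols are zero.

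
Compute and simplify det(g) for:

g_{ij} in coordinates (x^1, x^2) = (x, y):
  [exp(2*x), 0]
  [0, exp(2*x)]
For a 2×2 metric: det(g) = g_{11}·g_{22} - g_{12}·g_{21}
= (exp(2*x))·(exp(2*x)) - (0)·(0)
= exp(4*x) - 0
det(g) = exp(4*x)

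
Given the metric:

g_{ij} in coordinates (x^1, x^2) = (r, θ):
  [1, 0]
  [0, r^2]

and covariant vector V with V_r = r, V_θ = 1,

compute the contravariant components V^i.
Inverse metric (diagonal): g^{rr} = 1, g^{θθ} = 1/r^2
V^i = g^{ij} V_j:
V^r = (1)(r) + (0)(1) = r
V^θ = (0)(r) + (1/r^2)(1) = 1/r^2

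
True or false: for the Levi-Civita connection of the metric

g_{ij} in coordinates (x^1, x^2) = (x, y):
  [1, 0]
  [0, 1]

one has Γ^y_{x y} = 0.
Γ^y_{x y} = (1/2) g^{yy} (∂_x g_{yy} + ∂_y g_{yx} - ∂_y g_{xy}) = (1/2)(1)((0) + (0) - (0)) = 0
This equals the proposed value 0.
True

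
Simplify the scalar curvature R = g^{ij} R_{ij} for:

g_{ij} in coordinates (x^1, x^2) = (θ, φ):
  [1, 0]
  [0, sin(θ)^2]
Non-zero Christoffel symbols (Γ^k_{ij} = Γ^k_{ji}):
Γ^θ_{φ φ} = -sin(2*θ)/2
Γ^φ_{θ φ} = 1/tan(θ)
Ricci tensor (R_{ij} = R^k_{ikj}): R_{θθ} = 1, R_{θφ} = 0, R_{φφ} = sin(θ)^2
Inverse metric: g^{θθ} = 1, g^{φφ} = 1/sin(θ)^2
R = g^{ij} R_{ij} = (1)(1) + (1/sin(θ)^2)(sin(θ)^2) = 2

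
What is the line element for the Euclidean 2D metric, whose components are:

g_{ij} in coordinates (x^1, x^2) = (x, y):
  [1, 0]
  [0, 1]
ds^2 = g_{ij} dx^i dx^j; only the non-zero components contribute.
ds^2 = dx^2 + dy^2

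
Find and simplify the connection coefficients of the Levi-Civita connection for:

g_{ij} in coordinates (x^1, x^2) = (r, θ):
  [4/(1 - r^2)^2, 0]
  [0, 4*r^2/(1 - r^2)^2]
Using Γ^k_{ij} = (1/2) g^{km} (∂_i g_{mj} + ∂_j g_{mi} - ∂_m g_{ij}); the metric is diagonal, so only the m = k term contributes.
Non-zero symbols (using the symmetry Γ^k_{ij} = Γ^k_{ji}):
Γ^r_{r r} = (1/2) g^{rr} (∂_r g_{rr} + ∂_r g_{rr} - ∂_r g_{rr}) = (1/2)((1 - r^2)^2/4)((16*r/(1 - r^2)^3) + (16*r/(1 - r^2)^3) - (16*r/(1 - r^2)^3)) = 2*r/(1 - r^2)
Γ^r_{θ θ} = (1/2) g^{rr} (∂_θ g_{rθ} + ∂_θ g_{rθ} - ∂_r g_{θθ}) = (1/2)((1 - r^2)^2/4)((0) + (0) - (-8*(r^3 + r)/(r^2 - 1)^3)) = (r^3 + r)/(r^2 - 1)
Γ^θ_{r θ} = (1/2) g^{θθ} (∂_r g_{θθ} + ∂_θ g_{θr} - ∂_θ g_{rθ}) = (1/2)((1 - r^2)^2/(4*r^2))((-8*(r^3 + r)/(r^2 - 1)^3) + (0) - (0)) = (-r^2 - 1)/(r^3 - r)
All other Christoffel symbols are zero.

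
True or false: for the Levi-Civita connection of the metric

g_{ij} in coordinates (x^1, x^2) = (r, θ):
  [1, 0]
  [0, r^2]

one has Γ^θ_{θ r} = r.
Γ^θ_{θ r} = (1/2) g^{θθ} (∂_θ g_{θr} + ∂_r g_{θθ} - ∂_θ g_{θr}) = (1/2)(1/r^2)((0) + (2*r) - (0)) = 1/r
This differs from the proposed value r.
False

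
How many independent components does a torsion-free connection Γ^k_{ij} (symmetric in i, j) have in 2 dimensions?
Γ^k_{ij} has n choices for the upper index and n(n+1)/2 independent symmetric lower index pairs.
Total = 2 × 2×3/2 = 2 × 3 = 6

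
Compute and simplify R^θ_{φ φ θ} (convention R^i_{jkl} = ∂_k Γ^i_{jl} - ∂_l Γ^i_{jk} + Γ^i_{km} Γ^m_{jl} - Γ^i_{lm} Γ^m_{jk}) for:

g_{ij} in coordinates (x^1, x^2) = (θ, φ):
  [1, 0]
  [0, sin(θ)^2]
Non-zero Christoffel symbols (Γ^k_{ij} = Γ^k_{ji}):
Γ^θ_{φ φ} = -sin(2*θ)/2
Γ^φ_{θ φ} = 1/tan(θ)
R^θ_{φ φ θ} = ∂_φ Γ^θ_{φ θ} - ∂_θ Γ^θ_{φ φ} + Γ^θ_{φ m} Γ^m_{φ θ} - Γ^θ_{θ m} Γ^m_{φ φ}
  = (0) - (-cos(2*θ)) + (-cos(θ)^2) - (0) = -sin(θ)^2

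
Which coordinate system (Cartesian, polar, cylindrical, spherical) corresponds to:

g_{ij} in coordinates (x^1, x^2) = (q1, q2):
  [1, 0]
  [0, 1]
All components are constant and the metric is the identity, i.e. orthonormal rectilinear coordinates.
Cartesian (2D) coordinates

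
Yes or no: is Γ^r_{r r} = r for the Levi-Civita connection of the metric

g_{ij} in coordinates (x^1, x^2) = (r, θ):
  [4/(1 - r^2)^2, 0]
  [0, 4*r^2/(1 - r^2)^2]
Γ^r_{r r} = (1/2) g^{rr} (∂_r g_{rr} + ∂_r g_{rr} - ∂_r g_{rr}) = (1/2)((1 - r^2)^2/4)((16*r/(1 - r^2)^3) + (16*r/(1 - r^2)^3) - (16*r/(1 - r^2)^3)) = 2*r/(1 - r^2)
This differs from the proposed value r.
No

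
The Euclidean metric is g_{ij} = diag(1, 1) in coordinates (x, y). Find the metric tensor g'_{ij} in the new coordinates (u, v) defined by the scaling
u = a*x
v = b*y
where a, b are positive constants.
Invert the transformation: x = u/a, y = v/b
g'_{ij} = (∂x^k/∂x'^i)(∂x^l/∂x'^j) g_{kl}; with g_{kl} = δ_{kl} this is Σ_k (∂x^k/∂x'^i)(∂x^k/∂x'^j).
Jacobian: ∂x/∂u = 1/a, ∂x/∂v = 0, ∂y/∂u = 0, ∂y/∂v = 1/b
g'_{uu} = (1/a)(1/a) + (0)(0) = 1/a^2
g'_{uv} = (1/a)(0) + (0)(1/b) = 0
g'_{vv} = (0)(0) + (1/b)(1/b) = 1/b^2
g'_{ij} = diag(1/a^2, 1/b^2)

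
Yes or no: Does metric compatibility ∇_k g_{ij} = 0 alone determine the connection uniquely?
One also needs vanishing torsion; metric compatibility plus torsion-freeness singles out the Levi-Civita connection.
No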